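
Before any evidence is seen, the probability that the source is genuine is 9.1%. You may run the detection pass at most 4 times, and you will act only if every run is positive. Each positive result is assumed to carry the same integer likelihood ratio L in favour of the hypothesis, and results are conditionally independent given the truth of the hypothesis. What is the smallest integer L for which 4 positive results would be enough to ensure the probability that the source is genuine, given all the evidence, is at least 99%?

6

Prior odds = 0.091/0.909 = 91/909.
Target odds = 0.99/0.01 = 99.
Need L⁴ ≥ 99 ÷ (91/909) = 89991/91.
5⁴ = 625 < 89991/91 ≤ 1296 = 6⁴, so L = 6.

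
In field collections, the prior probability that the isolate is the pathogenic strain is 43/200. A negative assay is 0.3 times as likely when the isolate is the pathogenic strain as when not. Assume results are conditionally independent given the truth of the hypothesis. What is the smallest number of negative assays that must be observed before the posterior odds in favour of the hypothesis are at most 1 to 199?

Prior odds: 0.215 ÷ 0.785 = 43/157.
Likelihood ratio per negative assay = 0.3.
Target odds = 1/199.
Require 0.3ⁿ ≤ 1/199 ÷ (43/157) = 157/8557.
0.3³ = 0.027 is still above 157/8557 but 0.3⁴ = 0.0081 is at or below it, so n = 4.

4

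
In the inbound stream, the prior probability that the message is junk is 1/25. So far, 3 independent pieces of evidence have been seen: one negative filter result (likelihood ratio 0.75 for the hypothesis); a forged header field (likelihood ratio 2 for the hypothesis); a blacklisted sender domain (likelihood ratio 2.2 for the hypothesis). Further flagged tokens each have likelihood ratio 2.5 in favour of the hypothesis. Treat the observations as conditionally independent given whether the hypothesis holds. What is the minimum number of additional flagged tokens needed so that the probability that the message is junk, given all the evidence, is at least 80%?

4

Prior odds = 0.04/0.96 = 1/24.
Combined Bayes factor of the evidence already in hand = 0.75 × 2 × 2.2 = 3.3.
Odds after that evidence = (1/24) × 3.3 = 0.1375.
Target odds = 0.8/0.2 = 4.
Need 2.5ⁿ ≥ 4 ÷ 0.1375 = 320/11.
2.5³ = 15.625 falls short of 320/11 but 2.5⁴ = 39.0625 reaches it, so n = 4.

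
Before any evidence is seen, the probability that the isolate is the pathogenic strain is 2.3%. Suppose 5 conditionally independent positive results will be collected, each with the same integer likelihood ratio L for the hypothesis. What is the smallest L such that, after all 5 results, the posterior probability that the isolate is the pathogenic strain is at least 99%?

6

Prior odds = 0.023/0.977 = 23/977.
Target odds = 0.99/0.01 = 99.
Need L⁵ ≥ 99 ÷ (23/977) = 96723/23.
5⁵ = 3125 < 96723/23 ≤ 7776 = 6⁵, so L = 6.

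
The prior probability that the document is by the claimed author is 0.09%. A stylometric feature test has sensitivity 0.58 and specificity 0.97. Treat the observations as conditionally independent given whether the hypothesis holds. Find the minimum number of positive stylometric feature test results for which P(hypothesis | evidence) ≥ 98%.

4

Prior odds: 0.0009 ÷ 0.9991 = 9/9991.
False-positive rate = 1 − 0.97 = 0.03; likelihood ratio of a positive = 0.58/0.03 = 58/3.
Target posterior odds = 0.98/0.02 = 49.
Require (58/3)ⁿ ≥ 49 ÷ (9/9991) = 489559/9.
(58/3)³ = 195112/27 falls short of 489559/9 but (58/3)⁴ = 11316496/81 reaches it, so n = 4.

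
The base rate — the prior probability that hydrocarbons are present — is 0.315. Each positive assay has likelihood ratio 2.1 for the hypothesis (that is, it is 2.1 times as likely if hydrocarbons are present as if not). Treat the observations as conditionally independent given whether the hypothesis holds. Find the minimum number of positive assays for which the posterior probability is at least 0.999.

11

Prior odds: 0.315 ÷ 0.685 = 63/137.
Likelihood ratio per positive assay = 2.1.
Target posterior odds = 0.999/0.001 = 999.
Need (63/137) × 2.1ⁿ ≥ 999, i.e. 2.1ⁿ ≥ 15207/7.
2.1¹⁰ ≈1667.99 falls short of 15207/7 but 2.1¹¹ ≈3502.78 reaches it, so n = 11.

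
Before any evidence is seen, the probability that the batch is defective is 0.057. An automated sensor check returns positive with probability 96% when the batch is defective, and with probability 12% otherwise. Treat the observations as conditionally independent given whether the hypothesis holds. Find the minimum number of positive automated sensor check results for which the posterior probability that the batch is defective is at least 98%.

Prior odds: 0.057 ÷ 0.943 = 57/943.
Likelihood ratio of a positive result = 0.96/0.12 = 8.
Target odds: 0.98 ÷ 0.02 = 49.
Require 8ⁿ ≥ 49 ÷ (57/943) = 46207/57.
8³ = 512 falls short of 46207/57 but 8⁴ = 4096 reaches it, so n = 4.

4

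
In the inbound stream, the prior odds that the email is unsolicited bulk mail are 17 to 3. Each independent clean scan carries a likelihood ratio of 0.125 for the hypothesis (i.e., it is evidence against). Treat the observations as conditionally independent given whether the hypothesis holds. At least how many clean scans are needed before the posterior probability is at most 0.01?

Prior odds = 17/3.
Likelihood ratio per clean scan = 0.125.
Target posterior odds = 0.01/0.99 = 1/99.
Require 0.125ⁿ ≤ 1/99 ÷ (17/3) = 1/561.
0.125³ = 0.001953125 is still above 1/561 but 0.125⁴ = 1/4096 is at or below it, so n = 4.

4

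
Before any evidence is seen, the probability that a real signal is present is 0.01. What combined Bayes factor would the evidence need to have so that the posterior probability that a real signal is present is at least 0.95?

1881

Prior odds = 0.01/0.99 = 1/99.
Target odds = 0.95/0.05 = 19.
Required Bayes factor = 19 ÷ (1/99) = 1881.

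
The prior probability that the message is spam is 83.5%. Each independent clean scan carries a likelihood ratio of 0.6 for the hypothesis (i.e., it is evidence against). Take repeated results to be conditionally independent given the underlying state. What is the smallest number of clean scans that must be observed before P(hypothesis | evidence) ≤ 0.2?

Prior odds: 0.835 ÷ 0.165 = 167/33.
Likelihood ratio per clean scan = 0.6.
Target odds: 0.2 ÷ 0.8 = 0.25.
Need (167/33) × 0.6ⁿ ≤ 0.25, i.e. 0.6ⁿ ≤ 33/668.
0.6⁵ = 0.07776 is still above 33/668 but 0.6⁶ = 729/15625 is at or below it, so n = 6.

6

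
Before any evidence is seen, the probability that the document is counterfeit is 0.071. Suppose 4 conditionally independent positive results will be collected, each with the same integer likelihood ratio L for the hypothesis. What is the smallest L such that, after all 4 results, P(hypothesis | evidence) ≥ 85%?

3

Prior odds = 0.071/0.929 = 71/929.
Target odds = 0.85/0.15 = 17/3.
Need L⁴ ≥ 17/3 ÷ (71/929) = 15793/213.
2⁴ = 16 < 15793/213 ≤ 81 = 3⁴, so L = 3.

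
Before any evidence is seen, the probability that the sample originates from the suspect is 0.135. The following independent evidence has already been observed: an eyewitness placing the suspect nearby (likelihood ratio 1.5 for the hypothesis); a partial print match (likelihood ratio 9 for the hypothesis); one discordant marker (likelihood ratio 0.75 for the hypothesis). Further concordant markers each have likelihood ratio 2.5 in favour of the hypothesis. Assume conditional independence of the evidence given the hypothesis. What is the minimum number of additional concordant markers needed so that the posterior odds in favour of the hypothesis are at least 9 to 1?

2

Prior odds = 0.135/0.865 = 27/173.
Combined Bayes factor of the evidence already in hand = 1.5 × 9 × 0.75 = 10.125.
Odds after that evidence = (27/173) × 10.125 = 2187/1384.
Target odds = 9.
Need 2.5ⁿ ≥ 9 ÷ (2187/1384) = 1384/243.
2.5¹ = 2.5 falls short of 1384/243 but 2.5² = 6.25 reaches it, so n = 2.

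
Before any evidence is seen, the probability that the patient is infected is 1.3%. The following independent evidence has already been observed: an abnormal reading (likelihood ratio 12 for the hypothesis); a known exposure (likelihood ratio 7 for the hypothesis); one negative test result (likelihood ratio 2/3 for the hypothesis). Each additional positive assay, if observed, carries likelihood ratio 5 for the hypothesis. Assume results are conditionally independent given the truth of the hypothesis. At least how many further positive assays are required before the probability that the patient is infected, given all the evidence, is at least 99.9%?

5

Prior odds = 0.013/0.987 = 13/987.
Combined Bayes factor of the evidence already in hand = 12 × 7 × (2/3) = 56.
Odds after that evidence = (13/987) × 56 = 104/141.
Target odds = 0.999/0.001 = 999.
Need 5ⁿ ≥ 999 ÷ (104/141) = 140859/104.
5⁴ = 625 falls short of 140859/104 but 5⁵ = 3125 reaches it, so n = 5.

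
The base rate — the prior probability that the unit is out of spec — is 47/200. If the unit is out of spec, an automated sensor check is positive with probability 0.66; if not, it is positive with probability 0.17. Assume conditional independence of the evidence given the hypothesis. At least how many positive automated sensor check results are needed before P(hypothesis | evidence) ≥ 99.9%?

6

Prior odds: 0.235 ÷ 0.765 = 47/153.
Likelihood ratio of a positive = 0.66/0.17 = 66/17.
Target posterior odds = 0.999/0.001 = 999.
Require (66/17)ⁿ ≥ 999 ÷ (47/153) = 152847/47.
(66/17)⁵ ≈882.013 falls short of 152847/47 but (66/17)⁶ ≈3424.29 reaches it, so n = 6.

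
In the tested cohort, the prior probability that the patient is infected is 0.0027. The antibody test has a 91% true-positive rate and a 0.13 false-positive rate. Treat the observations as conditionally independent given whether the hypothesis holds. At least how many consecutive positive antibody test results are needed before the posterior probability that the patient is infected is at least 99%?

6

Prior odds: 0.0027 ÷ 0.9973 = 27/9973.
Likelihood ratio of a positive result = 0.91/0.13 = 7.
Target odds: 0.99 ÷ 0.01 = 99.
Require 7ⁿ ≥ 99 ÷ (27/9973) = 109703/3.
7⁵ = 16807 falls short of 109703/3 but 7⁶ = 117649 reaches it, so n = 6.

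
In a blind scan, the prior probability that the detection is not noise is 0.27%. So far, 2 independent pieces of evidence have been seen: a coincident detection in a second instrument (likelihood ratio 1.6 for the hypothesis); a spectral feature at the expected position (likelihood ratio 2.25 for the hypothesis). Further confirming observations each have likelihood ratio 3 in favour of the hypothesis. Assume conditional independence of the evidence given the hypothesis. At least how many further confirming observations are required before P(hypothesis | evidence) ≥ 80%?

Prior odds = 0.0027/0.9973 = 27/9973.
Combined Bayes factor of the evidence already in hand = 1.6 × 2.25 = 3.6.
Odds after that evidence = (27/9973) × 3.6 = 486/49865.
Target odds = 0.8/0.2 = 4.
Need 3ⁿ ≥ 4 ÷ (486/49865) = 99730/243.
3⁵ = 243 falls short of 99730/243 but 3⁶ = 729 reaches it, so n = 6.

6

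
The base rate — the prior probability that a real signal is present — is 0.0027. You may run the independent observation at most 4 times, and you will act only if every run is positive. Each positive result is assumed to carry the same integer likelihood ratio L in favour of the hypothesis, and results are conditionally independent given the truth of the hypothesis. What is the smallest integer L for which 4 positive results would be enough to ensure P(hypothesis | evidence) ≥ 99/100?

14

Prior odds = 0.0027/0.9973 = 27/9973.
Target odds = 0.99/0.01 = 99.
Need L⁴ ≥ 99 ÷ (27/9973) = 109703/3.
13⁴ = 28561 < 109703/3 ≤ 38416 = 14⁴, so L = 14.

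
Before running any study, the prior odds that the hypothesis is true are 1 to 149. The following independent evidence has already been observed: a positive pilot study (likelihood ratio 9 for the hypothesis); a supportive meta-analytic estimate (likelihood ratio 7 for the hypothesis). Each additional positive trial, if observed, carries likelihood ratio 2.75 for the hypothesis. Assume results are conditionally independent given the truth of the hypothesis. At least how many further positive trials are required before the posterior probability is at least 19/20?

4

Prior odds = 1/149.
Combined Bayes factor of the evidence already in hand = 9 × 7 = 63.
Odds after that evidence = (1/149) × 63 = 63/149.
Target odds = 0.95/0.05 = 19.
Need 2.75ⁿ ≥ 19 ÷ (63/149) = 2831/63.
2.75³ = 20.796875 falls short of 2831/63 but 2.75⁴ = 57.19140625 reaches it, so n = 4.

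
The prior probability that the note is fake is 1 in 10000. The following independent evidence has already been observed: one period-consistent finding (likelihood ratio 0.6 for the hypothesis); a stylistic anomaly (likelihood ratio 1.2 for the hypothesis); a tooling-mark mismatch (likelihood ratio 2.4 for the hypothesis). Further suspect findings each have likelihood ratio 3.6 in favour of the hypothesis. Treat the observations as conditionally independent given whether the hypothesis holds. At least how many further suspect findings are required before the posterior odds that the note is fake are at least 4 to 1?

Prior odds = 0.0001/0.9999 = 1/9999.
Combined Bayes factor of the evidence already in hand = 0.6 × 1.2 × 2.4 = 1.728.
Odds after that evidence = (1/9999) × 1.728 = 24/138875.
Target odds = 4.
Need 3.6ⁿ ≥ 4 ÷ (24/138875) = 138875/6.
3.6⁷ = 612220032/78125 falls short of 138875/6 but 3.6⁸ ≈28211.1 reaches it, so n = 8.

8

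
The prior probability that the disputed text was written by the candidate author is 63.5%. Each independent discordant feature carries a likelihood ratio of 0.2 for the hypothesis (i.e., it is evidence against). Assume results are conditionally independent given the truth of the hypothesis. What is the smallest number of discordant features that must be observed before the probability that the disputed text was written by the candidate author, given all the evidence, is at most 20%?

Prior odds: 0.635 ÷ 0.365 = 127/73.
Likelihood ratio per discordant feature = 0.2.
Target odds: 0.2 ÷ 0.8 = 0.25.
Require 0.2ⁿ ≤ 0.25 ÷ (127/73) = 73/508.
0.2¹ = 0.2 is still above 73/508 but 0.2² = 0.04 is at or below it, so n = 2.

2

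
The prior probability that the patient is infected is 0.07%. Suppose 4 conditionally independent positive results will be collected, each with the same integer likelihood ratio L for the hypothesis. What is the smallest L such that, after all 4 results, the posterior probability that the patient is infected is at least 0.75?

9

Prior odds = 0.0007/0.9993 = 7/9993.
Target odds = 0.75/0.25 = 3.
Need L⁴ ≥ 3 ÷ (7/9993) = 29979/7.
8⁴ = 4096 < 29979/7 ≤ 6561 = 9⁴, so L = 9.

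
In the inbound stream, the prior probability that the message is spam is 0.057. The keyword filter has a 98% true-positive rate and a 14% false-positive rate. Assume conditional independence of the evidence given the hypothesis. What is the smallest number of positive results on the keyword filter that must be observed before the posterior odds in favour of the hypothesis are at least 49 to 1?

Prior odds = 0.057/0.943 = 57/943.
Likelihood ratio of a positive result = 0.98/0.14 = 7.
Target odds = 49.
Need (57/943) × 7ⁿ ≥ 49, i.e. 7ⁿ ≥ 46207/57.
7³ = 343 falls short of 46207/57 but 7⁴ = 2401 reaches it, so n = 4.

4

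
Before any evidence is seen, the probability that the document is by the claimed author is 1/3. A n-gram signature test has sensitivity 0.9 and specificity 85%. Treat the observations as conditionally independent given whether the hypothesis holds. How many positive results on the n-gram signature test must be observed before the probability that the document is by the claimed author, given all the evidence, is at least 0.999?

Prior odds = (1/3)/(2/3) = 0.5.
False-positive rate = 1 − 0.85 = 0.15; likelihood ratio of a positive = 0.9/0.15 = 6.
Target posterior odds = 0.999/0.001 = 999.
Require 6ⁿ ≥ 999 ÷ 0.5 = 1998.
6⁴ = 1296 falls short of 1998 but 6⁵ = 7776 reaches it, so n = 5.

5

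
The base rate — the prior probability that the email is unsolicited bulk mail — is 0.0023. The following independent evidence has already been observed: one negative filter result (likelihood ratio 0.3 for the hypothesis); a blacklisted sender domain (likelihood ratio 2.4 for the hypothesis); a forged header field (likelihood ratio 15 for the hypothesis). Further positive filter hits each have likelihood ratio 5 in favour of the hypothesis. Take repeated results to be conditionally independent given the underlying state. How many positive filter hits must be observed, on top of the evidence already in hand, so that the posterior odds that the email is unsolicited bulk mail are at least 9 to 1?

Prior odds = 0.0023/0.9977 = 23/9977.
Combined Bayes factor of the evidence already in hand = 0.3 × 2.4 × 15 = 10.8.
Odds after that evidence = (23/9977) × 10.8 = 1242/49885.
Target odds = 9.
Need 5ⁿ ≥ 9 ÷ (1242/49885) = 49885/138.
5³ = 125 falls short of 49885/138 but 5⁴ = 625 reaches it, so n = 4.

4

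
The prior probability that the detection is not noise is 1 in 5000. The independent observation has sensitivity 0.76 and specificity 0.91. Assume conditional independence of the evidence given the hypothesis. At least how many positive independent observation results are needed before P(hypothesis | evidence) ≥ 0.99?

Prior odds = 0.0002/0.9998 = 1/4999.
False-positive rate = 1 − 0.91 = 0.09; likelihood ratio of a positive = 0.76/0.09 = 76/9.
Target posterior odds = 0.99/0.01 = 99.
Require (76/9)ⁿ ≥ 99 ÷ (1/4999) = 494901.
(76/9)⁶ ≈362599 falls short of 494901 but (76/9)⁷ ≈3.06195e+06 reaches it, so n = 7.

7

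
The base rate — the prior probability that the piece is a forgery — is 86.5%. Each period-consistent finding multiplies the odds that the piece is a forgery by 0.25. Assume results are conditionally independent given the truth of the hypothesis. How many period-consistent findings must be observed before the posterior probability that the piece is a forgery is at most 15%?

Prior odds = 0.865/0.135 = 173/27.
Likelihood ratio per period-consistent finding = 0.25.
Target odds: 0.15 ÷ 0.85 = 3/17.
Need (173/27) × 0.25ⁿ ≤ 3/17, i.e. 0.25ⁿ ≤ 81/2941.
0.25² = 0.0625 is still above 81/2941 but 0.25³ = 0.015625 is at or below it, so n = 3.

3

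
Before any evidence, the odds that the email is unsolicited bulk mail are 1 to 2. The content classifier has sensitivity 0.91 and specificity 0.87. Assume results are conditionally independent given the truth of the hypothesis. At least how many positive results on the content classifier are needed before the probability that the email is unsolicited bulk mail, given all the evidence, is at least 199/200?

4

Prior odds = 0.5.
False-positive rate = 1 − 0.87 = 0.13; likelihood ratio of a positive = 0.91/0.13 = 7.
Target posterior odds = 0.995/0.005 = 199.
Require 7ⁿ ≥ 199 ÷ 0.5 = 398.
7³ = 343 falls short of 398 but 7⁴ = 2401 reaches it, so n = 4.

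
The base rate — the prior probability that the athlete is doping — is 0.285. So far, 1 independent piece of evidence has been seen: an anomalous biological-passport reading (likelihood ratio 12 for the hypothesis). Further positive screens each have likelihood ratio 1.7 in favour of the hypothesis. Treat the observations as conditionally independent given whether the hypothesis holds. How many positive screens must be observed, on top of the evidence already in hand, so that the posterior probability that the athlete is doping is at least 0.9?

2

Prior odds = 0.285/0.715 = 57/143.
Bayes factor of the evidence already in hand = 12.
Odds after that evidence = (57/143) × 12 = 684/143.
Target odds = 0.9/0.1 = 9.
Need 1.7ⁿ ≥ 9 ÷ (684/143) = 143/76.
1.7¹ = 1.7 falls short of 143/76 but 1.7² = 2.89 reaches it, so n = 2.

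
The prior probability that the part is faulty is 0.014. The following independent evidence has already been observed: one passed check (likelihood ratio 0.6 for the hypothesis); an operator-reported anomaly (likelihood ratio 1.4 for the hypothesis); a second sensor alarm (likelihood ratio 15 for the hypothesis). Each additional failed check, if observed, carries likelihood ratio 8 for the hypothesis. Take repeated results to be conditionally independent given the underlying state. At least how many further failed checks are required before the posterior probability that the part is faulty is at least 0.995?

4

Prior odds = 0.014/0.986 = 7/493.
Combined Bayes factor of the evidence already in hand = 0.6 × 1.4 × 15 = 12.6.
Odds after that evidence = (7/493) × 12.6 = 441/2465.
Target odds = 0.995/0.005 = 199.
Need 8ⁿ ≥ 199 ÷ (441/2465) = 490535/441.
8³ = 512 falls short of 490535/441 but 8⁴ = 4096 reaches it, so n = 4.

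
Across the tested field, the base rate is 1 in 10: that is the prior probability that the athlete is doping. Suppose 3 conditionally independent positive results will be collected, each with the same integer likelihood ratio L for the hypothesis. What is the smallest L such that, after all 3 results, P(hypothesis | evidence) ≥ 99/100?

10

Prior odds = 0.1/0.9 = 1/9.
Target odds = 0.99/0.01 = 99.
Need L³ ≥ 99 ÷ (1/9) = 891.
9³ = 729 < 891 ≤ 1000 = 10³, so L = 10.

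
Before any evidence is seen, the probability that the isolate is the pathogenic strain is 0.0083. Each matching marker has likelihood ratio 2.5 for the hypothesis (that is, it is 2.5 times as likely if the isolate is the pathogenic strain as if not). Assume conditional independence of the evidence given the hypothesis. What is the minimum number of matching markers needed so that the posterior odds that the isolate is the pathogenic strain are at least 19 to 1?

Prior odds: 0.0083 ÷ 0.9917 = 83/9917.
Likelihood ratio per matching marker = 2.5.
Target odds = 19.
Require 2.5ⁿ ≥ 19 ÷ (83/9917) = 188423/83.
2.5⁸ = 390625/256 falls short of 188423/83 but 2.5⁹ = 1953125/512 reaches it, so n = 9.

9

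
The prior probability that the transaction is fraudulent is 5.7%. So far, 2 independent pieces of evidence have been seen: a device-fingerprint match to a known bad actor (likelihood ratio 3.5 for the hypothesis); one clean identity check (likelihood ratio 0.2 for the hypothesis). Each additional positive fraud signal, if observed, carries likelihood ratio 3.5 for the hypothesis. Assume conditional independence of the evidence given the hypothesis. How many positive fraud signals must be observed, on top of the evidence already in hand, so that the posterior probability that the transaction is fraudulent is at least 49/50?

6

Prior odds = 0.057/0.943 = 57/943.
Combined Bayes factor of the evidence already in hand = 3.5 × 0.2 = 0.7.
Odds after that evidence = (57/943) × 0.7 = 399/9430.
Target odds = 0.98/0.02 = 49.
Need 3.5ⁿ ≥ 49 ÷ (399/9430) = 66010/57.
3.5⁵ = 525.21875 falls short of 66010/57 but 3.5⁶ = 1838.265625 reaches it, so n = 6.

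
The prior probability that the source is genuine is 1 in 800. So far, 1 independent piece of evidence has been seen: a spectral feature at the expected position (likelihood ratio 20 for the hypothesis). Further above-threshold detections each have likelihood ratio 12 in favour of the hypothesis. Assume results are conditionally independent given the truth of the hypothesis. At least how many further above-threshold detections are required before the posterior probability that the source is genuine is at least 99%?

4

Prior odds = 0.00125/0.99875 = 1/799.
Bayes factor of the evidence already in hand = 20.
Odds after that evidence = (1/799) × 20 = 20/799.
Target odds = 0.99/0.01 = 99.
Need 12ⁿ ≥ 99 ÷ (20/799) = 3955.05.
12³ = 1728 falls short of 3955.05 but 12⁴ = 20736 reaches it, so n = 4.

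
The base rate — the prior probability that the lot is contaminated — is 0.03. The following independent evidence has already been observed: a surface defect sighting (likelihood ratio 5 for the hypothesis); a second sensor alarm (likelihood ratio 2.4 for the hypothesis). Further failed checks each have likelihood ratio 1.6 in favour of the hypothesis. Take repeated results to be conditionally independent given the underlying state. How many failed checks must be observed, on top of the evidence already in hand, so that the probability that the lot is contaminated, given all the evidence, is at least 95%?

9

Prior odds = 0.03/0.97 = 3/97.
Combined Bayes factor of the evidence already in hand = 5 × 2.4 = 12.
Odds after that evidence = (3/97) × 12 = 36/97.
Target odds = 0.95/0.05 = 19.
Need 1.6ⁿ ≥ 19 ÷ (36/97) = 1843/36.
1.6⁸ = 16777216/390625 falls short of 1843/36 but 1.6⁹ = 134217728/1953125 reaches it, so n = 9.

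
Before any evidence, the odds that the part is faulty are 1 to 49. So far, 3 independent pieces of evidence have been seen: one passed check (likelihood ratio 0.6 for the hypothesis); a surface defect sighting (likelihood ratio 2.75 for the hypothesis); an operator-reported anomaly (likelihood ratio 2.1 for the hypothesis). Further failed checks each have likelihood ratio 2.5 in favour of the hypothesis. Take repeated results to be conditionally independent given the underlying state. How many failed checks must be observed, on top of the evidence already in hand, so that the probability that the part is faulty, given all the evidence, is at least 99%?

Prior odds = 1/49.
Combined Bayes factor of the evidence already in hand = 0.6 × 2.75 × 2.1 = 3.465.
Odds after that evidence = (1/49) × 3.465 = 99/1400.
Target odds = 0.99/0.01 = 99.
Need 2.5ⁿ ≥ 99 ÷ (99/1400) = 1400.
2.5⁷ = 610.3515625 falls short of 1400 but 2.5⁸ = 390625/256 reaches it, so n = 8.

8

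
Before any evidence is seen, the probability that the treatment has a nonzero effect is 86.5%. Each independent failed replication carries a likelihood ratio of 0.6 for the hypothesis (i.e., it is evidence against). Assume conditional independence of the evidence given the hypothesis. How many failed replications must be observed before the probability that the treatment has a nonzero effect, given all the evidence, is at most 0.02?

Prior odds = 0.865/0.135 = 173/27.
Likelihood ratio per failed replication = 0.6.
Target posterior odds = 0.02/0.98 = 1/49.
Require 0.6ⁿ ≤ 1/49 ÷ (173/27) = 27/8477.
0.6¹¹ = 177147/48828125 is still above 27/8477 but 0.6¹² = 531441/244140625 is at or below it, so n = 12.

12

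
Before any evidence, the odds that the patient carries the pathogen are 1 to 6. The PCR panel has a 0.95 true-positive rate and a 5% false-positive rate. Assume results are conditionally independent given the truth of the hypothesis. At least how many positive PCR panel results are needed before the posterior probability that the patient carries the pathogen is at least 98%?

2

Prior odds = 1/6.
Likelihood ratio of a positive result = 0.95/0.05 = 19.
Target posterior odds = 0.98/0.02 = 49.
Require 19ⁿ ≥ 49 ÷ (1/6) = 294.
19¹ = 19 falls short of 294 but 19² = 361 reaches it, so n = 2.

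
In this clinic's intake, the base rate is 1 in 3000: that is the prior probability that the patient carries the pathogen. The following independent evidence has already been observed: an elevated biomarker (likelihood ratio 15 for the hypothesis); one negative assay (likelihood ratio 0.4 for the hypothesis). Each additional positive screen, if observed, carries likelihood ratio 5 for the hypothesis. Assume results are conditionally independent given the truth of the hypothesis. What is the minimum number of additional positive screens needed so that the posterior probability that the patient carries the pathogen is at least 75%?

5

Prior odds = (1/3000)/(2999/3000) = 1/2999.
Combined Bayes factor of the evidence already in hand = 15 × 0.4 = 6.
Odds after that evidence = (1/2999) × 6 = 6/2999.
Target odds = 0.75/0.25 = 3.
Need 5ⁿ ≥ 3 ÷ (6/2999) = 1499.5.
5⁴ = 625 falls short of 1499.5 but 5⁵ = 3125 reaches it, so n = 5.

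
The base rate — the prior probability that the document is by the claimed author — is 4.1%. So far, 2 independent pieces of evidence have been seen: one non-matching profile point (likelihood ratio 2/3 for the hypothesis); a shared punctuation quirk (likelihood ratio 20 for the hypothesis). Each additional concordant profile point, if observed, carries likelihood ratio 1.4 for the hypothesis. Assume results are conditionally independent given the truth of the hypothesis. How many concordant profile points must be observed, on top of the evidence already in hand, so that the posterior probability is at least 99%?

Prior odds = 0.041/0.959 = 41/959.
Combined Bayes factor of the evidence already in hand = (2/3) × 20 = 40/3.
Odds after that evidence = (41/959) × 40/3 = 1640/2877.
Target odds = 0.99/0.01 = 99.
Need 1.4ⁿ ≥ 99 ÷ (1640/2877) = 284823/1640.
1.4¹⁵ ≈155.568 falls short of 284823/1640 but 1.4¹⁶ ≈217.795 reaches it, so n = 16.

16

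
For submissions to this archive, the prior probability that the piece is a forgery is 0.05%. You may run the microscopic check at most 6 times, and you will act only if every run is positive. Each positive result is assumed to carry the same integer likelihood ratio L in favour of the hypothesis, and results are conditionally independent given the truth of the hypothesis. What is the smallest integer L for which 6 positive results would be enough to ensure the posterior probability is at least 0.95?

Prior odds = 0.0005/0.9995 = 1/1999.
Target odds = 0.95/0.05 = 19.
Need L⁶ ≥ 19 ÷ (1/1999) = 37981.
5⁶ = 15625 < 37981 ≤ 46656 = 6⁶, so L = 6.

6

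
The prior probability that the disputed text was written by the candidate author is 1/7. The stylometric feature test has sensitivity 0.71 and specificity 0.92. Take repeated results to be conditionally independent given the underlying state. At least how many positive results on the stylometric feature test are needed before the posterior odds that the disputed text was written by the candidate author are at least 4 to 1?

Prior odds: (1/7) ÷ (6/7) = 1/6.
False-positive rate = 1 − 0.92 = 0.08; likelihood ratio of a positive = 0.71/0.08 = 8.875.
Target odds = 4.
Require 8.875ⁿ ≥ 4 ÷ (1/6) = 24.
8.875¹ = 8.875 falls short of 24 but 8.875² = 78.765625 reaches it, so n = 2.

2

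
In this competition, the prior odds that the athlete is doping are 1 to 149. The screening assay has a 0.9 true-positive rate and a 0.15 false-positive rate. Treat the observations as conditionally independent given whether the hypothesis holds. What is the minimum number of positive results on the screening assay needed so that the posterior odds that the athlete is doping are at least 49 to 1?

5

Prior odds = 1/149.
Likelihood ratio of a positive result = 0.9/0.15 = 6.
Target odds = 49.
Need (1/149) × 6ⁿ ≥ 49, i.e. 6ⁿ ≥ 7301.
6⁴ = 1296 falls short of 7301 but 6⁵ = 7776 reaches it, so n = 5.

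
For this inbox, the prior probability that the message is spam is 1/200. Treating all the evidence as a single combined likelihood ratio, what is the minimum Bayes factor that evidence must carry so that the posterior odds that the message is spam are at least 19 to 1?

3781

Prior odds = 0.005/0.995 = 1/199.
Target odds = 19.
Required Bayes factor = 19 ÷ (1/199) = 3781.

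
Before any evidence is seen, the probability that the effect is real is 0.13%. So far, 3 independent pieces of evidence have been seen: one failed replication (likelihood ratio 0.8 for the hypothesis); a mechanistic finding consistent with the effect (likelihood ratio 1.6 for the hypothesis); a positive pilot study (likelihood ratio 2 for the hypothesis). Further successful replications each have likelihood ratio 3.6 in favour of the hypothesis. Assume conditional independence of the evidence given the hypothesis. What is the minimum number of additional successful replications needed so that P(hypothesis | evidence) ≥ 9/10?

7

Prior odds = 0.0013/0.9987 = 13/9987.
Combined Bayes factor of the evidence already in hand = 0.8 × 1.6 × 2 = 2.56.
Odds after that evidence = (13/9987) × 2.56 = 832/249675.
Target odds = 0.9/0.1 = 9.
Need 3.6ⁿ ≥ 9 ÷ (832/249675) = 2247075/832.
3.6⁶ = 34012224/15625 falls short of 2247075/832 but 3.6⁷ = 612220032/78125 reaches it, so n = 7.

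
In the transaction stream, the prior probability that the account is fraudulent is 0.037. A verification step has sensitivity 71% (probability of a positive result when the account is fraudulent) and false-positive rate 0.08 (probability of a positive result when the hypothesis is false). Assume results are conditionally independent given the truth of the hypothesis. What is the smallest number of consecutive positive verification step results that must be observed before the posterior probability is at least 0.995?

Prior odds: 0.037 ÷ 0.963 = 37/963.
Likelihood ratio of a positive result = 0.71/0.08 = 8.875.
Target odds: 0.995 ÷ 0.005 = 199.
Need (37/963) × 8.875ⁿ ≥ 199, i.e. 8.875ⁿ ≥ 191637/37.
8.875³ = 357911/512 falls short of 191637/37 but 8.875⁴ = 25411681/4096 reaches it, so n = 4.

4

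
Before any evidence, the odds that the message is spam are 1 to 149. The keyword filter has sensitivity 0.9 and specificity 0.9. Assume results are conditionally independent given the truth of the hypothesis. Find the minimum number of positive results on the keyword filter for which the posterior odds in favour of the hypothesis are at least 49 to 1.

Prior odds = 1/149.
False-positive rate = 1 − 0.9 = 0.1; likelihood ratio of a positive = 0.9/0.1 = 9.
Target odds = 49.
Need (1/149) × 9ⁿ ≥ 49, i.e. 9ⁿ ≥ 7301.
9⁴ = 6561 falls short of 7301 but 9⁵ = 59049 reaches it, so n = 5.

5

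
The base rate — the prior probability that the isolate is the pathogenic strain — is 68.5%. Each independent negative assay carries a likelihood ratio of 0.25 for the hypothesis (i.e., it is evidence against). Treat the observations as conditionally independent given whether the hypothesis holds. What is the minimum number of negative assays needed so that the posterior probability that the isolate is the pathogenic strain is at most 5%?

Prior odds: 0.685 ÷ 0.315 = 137/63.
Likelihood ratio per negative assay = 0.25.
Target odds: 0.05 ÷ 0.95 = 1/19.
Require 0.25ⁿ ≤ 1/19 ÷ (137/63) = 63/2603.
0.25² = 0.0625 is still above 63/2603 but 0.25³ = 0.015625 is at or below it, so n = 3.

3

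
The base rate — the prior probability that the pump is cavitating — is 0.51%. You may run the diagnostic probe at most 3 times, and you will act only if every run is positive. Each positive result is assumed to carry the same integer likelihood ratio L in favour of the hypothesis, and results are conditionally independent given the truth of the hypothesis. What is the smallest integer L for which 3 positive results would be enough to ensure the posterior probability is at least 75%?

Prior odds = 0.0051/0.9949 = 51/9949.
Target odds = 0.75/0.25 = 3.
Need L³ ≥ 3 ÷ (51/9949) = 9949/17.
8³ = 512 < 9949/17 ≤ 729 = 9³, so L = 9.

9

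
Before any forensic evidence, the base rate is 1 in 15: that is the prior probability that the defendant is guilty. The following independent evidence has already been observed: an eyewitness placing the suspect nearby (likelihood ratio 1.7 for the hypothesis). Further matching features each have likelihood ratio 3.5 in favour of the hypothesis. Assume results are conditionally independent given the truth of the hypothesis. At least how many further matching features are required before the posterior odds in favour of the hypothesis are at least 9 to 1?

Prior odds = (1/15)/(14/15) = 1/14.
Bayes factor of the evidence already in hand = 1.7.
Odds after that evidence = (1/14) × 1.7 = 17/140.
Target odds = 9.
Need 3.5ⁿ ≥ 9 ÷ (17/140) = 1260/17.
3.5³ = 42.875 falls short of 1260/17 but 3.5⁴ = 150.0625 reaches it, so n = 4.

4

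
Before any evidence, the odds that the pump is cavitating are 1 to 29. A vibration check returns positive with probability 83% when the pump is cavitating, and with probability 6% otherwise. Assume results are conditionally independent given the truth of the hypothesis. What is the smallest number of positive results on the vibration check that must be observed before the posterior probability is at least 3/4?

Prior odds = 1/29.
Likelihood ratio of a positive result = 0.83/0.06 = 83/6.
Target posterior odds = 0.75/0.25 = 3.
Need (1/29) × (83/6)ⁿ ≥ 3, i.e. (83/6)ⁿ ≥ 87.
(83/6)¹ = 83/6 falls short of 87 but (83/6)² = 6889/36 reaches it, so n = 2.

2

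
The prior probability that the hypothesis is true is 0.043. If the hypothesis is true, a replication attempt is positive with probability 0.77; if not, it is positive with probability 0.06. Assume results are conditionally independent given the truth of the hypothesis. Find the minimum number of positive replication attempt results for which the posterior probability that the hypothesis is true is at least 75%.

Prior odds = 0.043/0.957 = 43/957.
Likelihood ratio of a positive = 0.77/0.06 = 77/6.
Target posterior odds = 0.75/0.25 = 3.
Need (43/957) × (77/6)ⁿ ≥ 3, i.e. (77/6)ⁿ ≥ 2871/43.
(77/6)¹ = 77/6 falls short of 2871/43 but (77/6)² = 5929/36 reaches it, so n = 2.

2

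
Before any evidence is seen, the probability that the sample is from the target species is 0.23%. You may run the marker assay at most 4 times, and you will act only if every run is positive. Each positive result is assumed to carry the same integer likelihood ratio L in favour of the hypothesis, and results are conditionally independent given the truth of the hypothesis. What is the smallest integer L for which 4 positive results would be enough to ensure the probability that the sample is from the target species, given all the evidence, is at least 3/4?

7

Prior odds = 0.0023/0.9977 = 23/9977.
Target odds = 0.75/0.25 = 3.
Need L⁴ ≥ 3 ÷ (23/9977) = 29931/23.
6⁴ = 1296 < 29931/23 ≤ 2401 = 7⁴, so L = 7.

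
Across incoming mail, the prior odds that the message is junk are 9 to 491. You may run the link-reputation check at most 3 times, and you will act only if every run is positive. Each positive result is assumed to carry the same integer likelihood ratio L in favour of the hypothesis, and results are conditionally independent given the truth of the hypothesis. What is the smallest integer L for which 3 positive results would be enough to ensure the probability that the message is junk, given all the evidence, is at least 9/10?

Prior odds = 9/491.
Target odds = 0.9/0.1 = 9.
Need L³ ≥ 9 ÷ (9/491) = 491.
7³ = 343 < 491 ≤ 512 = 8³, so L = 8.

8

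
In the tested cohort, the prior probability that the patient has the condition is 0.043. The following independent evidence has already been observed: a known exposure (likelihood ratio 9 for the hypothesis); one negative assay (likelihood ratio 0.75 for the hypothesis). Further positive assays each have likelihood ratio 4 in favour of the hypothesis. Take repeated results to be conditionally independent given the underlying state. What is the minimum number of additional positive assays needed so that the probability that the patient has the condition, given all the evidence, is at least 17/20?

Prior odds = 0.043/0.957 = 43/957.
Combined Bayes factor of the evidence already in hand = 9 × 0.75 = 6.75.
Odds after that evidence = (43/957) × 6.75 = 387/1276.
Target odds = 0.85/0.15 = 17/3.
Need 4ⁿ ≥ 17/3 ÷ (387/1276) = 21692/1161.
4² = 16 falls short of 21692/1161 but 4³ = 64 reaches it, so n = 3.

3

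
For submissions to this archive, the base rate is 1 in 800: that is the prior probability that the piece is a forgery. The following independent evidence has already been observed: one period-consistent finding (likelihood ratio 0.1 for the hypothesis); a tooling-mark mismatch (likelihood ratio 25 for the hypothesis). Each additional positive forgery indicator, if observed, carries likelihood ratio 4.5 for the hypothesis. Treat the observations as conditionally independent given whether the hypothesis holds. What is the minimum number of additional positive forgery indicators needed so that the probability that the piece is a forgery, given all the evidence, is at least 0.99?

7

Prior odds = 0.00125/0.99875 = 1/799.
Combined Bayes factor of the evidence already in hand = 0.1 × 25 = 2.5.
Odds after that evidence = (1/799) × 2.5 = 5/1598.
Target odds = 0.99/0.01 = 99.
Need 4.5ⁿ ≥ 99 ÷ (5/1598) = 31640.4.
4.5⁶ = 8303.765625 falls short of 31640.4 but 4.5⁷ = 4782969/128 reaches it, so n = 7.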